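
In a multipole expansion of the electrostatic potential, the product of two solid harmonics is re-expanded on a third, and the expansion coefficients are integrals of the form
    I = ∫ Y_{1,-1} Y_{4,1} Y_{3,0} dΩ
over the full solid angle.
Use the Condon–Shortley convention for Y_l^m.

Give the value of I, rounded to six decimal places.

Rules hold: Σm=0, L=8 even, 3≤3≤5.
N = 3·9·7 = 189
Δ = 2!·0!·6!/9! = 1/252
Racah Σ t=1..1: t=1:−1/36 = -1/36
⇒ 3j(1 4 3; 0 0 0)² = 4/63, sgn +1
Racah Σ t=2..2: t=2:+1/72 = 1/72
⇒ 3j(1 4 3; -1 1 0)² = 5/126, sgn -1
4πI² = N·(3j₀)²·(3jₘ)² = 10/21
I = -1·√(0.47619/4π) = -0.19466390

-0.194664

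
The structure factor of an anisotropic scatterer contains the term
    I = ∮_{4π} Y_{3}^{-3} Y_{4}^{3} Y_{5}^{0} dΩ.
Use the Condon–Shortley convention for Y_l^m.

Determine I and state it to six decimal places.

-0.098140

m-sum 0 ✓  L=12 even ✓  1≤5≤7 ✓
Π(2lᵢ+1) = 7×9×11 = 693
triangle coeff Δ(3,4,5) = 1/180180
Σ_t [0,2]: t=0:+1/576 t=1:−1/144 t=2:+1/576 = -1/288
(3j)²=20/1001 [(3 4 5; 0 0 0)], sign=+1
Σ_t [2,2]: t=2:+1/5760 = 1/5760
(3j)²=5/572 [(3 4 5; -3 3 0)], sign=-1
⇒ 4πI² = 225/1859
I = (-1)√(225/1859/(4π)) = -0.09814013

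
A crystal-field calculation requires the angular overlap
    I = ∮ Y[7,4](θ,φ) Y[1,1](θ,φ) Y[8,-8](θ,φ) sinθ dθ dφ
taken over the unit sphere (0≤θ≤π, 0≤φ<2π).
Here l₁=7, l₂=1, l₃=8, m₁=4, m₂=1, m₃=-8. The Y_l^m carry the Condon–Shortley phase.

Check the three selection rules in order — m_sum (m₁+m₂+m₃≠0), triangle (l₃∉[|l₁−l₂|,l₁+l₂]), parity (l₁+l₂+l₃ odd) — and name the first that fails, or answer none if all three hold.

Σmᵢ = -3  ✗
l₃∈[|l₁−l₂|,l₁+l₂]=[6,8], have l₃=8
Σlᵢ = 16 ⇒ even

m_sum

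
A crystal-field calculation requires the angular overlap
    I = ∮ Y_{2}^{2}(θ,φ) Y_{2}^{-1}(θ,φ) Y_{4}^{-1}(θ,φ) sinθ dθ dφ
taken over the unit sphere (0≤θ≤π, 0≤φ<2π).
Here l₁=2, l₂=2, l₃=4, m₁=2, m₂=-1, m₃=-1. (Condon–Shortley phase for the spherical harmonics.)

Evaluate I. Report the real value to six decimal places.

m-sum 0 ✓  L=8 even ✓  0≤4≤4 ✓
Π(2lᵢ+1) = 5×5×9 = 225
triangle coeff Δ(2,2,4) = 1/630
Σ_t [0,0]: t=0:+1/16 = 1/16
(3j)²=2/35 [(2 2 4; 0 0 0)], sign=+1
Σ_t [0,0]: t=0:+1/144 = 1/144
(3j)²=1/126 [(2 2 4; 2 -1 -1)], sign=-1
⇒ 4πI² = 5/49
I = (-1)√(5/49/(4π)) = -0.09011188

-0.090112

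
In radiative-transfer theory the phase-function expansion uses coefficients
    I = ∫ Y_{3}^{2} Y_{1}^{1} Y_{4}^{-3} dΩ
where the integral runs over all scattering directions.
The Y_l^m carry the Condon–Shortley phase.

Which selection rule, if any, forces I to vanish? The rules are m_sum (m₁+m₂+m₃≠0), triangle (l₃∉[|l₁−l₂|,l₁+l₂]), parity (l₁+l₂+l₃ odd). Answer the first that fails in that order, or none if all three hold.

none

Σmᵢ = 0  ✓
l₃∈[|l₁−l₂|,l₁+l₂]=[2,4], have l₃=4  ✓
Σlᵢ = 8 ⇒ even  ✓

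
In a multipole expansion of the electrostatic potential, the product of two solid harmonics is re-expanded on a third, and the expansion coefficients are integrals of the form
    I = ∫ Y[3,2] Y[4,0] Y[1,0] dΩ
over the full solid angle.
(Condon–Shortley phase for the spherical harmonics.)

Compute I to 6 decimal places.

m-sum = 2 + 0 + 0 = 2 ≠ 0 ⇒ I = 0

0.000000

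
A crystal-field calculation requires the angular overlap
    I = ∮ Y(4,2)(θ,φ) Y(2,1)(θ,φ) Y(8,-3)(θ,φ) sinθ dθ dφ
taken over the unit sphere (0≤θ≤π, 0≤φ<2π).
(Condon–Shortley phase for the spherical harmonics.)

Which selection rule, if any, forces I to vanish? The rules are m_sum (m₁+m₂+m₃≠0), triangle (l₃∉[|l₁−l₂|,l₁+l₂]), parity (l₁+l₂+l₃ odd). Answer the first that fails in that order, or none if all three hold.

triangle

azimuthal sum: 2 + 1 − 3 = 0  ✓
2 ≤ 8 ≤ 6 (triangle on l)  ✗
L = 4 + 2 + 8 = 14 (even)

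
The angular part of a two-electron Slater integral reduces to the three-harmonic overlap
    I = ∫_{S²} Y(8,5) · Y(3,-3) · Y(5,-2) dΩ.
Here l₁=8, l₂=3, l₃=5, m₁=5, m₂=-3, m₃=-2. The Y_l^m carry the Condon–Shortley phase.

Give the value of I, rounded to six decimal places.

m-sum 0 ✓  L=16 even ✓  5≤5≤11 ✓
Π(2lᵢ+1) = 17×7×11 = 1309
triangle coeff Δ(8,3,5) = 1/136136
Σ_t [3,3]: t=3:−1/518400 = -1/518400
(3j)²=56/2431 [(8 3 5; 0 0 0)], sign=+1
Σ_t [0,0]: t=0:+1/21772800 = 1/21772800
(3j)²=3/238 [(8 3 5; 5 -3 -2)], sign=-1
⇒ 4πI² = 84/221
I = (-1)√(84/221/(4π)) = -0.17391561

-0.173916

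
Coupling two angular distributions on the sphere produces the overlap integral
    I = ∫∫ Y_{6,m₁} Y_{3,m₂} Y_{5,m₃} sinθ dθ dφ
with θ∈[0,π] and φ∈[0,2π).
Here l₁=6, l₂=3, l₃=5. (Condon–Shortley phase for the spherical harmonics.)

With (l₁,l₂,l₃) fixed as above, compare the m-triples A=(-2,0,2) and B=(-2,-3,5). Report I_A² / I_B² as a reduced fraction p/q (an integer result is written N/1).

8/3

l's match ⇒ only the (l;m) 3-j factors differ between A and B.
A: triangle coeff Δ(6,3,5) = 1/675675; Σ_t [1,3]: t=1:−1/60480 t=2:+1/5760 t=3:−1/8640 = 1/24192; (3j)²=8/3003 [(6 3 5; -2 0 2)], sign=-1
B: triangle coeff Δ(6,3,5) = 1/675675; Σ_t [0,0]: t=0:+1/1935360 = 1/1935360; (3j)²=1/1001 [(6 3 5; -2 -3 5)], sign=+1
I_A²/I_B² = (8/3003)/(1/1001) = 8/3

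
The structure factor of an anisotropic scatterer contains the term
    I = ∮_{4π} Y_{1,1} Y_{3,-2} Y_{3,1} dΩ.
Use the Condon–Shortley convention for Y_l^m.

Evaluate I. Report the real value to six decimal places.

L=7 odd ⇒ parity kills the (l;000) factor ⇒ I = 0

0.000000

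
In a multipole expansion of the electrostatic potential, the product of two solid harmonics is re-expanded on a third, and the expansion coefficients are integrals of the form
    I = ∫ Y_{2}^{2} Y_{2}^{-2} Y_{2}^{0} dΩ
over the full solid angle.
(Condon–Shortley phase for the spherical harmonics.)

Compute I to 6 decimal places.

-0.180224

m-sum 0 ✓  L=6 even ✓  0≤2≤4 ✓
Π(2lᵢ+1) = 5×5×5 = 125
triangle coeff Δ(2,2,2) = 1/630
Σ_t [0,2]: t=0:+1/8 t=1:−1/1 t=2:+1/8 = -3/4
(3j)²=2/35 [(2 2 2; 0 0 0)], sign=-1
Σ_t [0,0]: t=0:+1/8 = 1/8
(3j)²=2/35 [(2 2 2; 2 -2 0)], sign=+1
⇒ 4πI² = 20/49
I = (-1)√(20/49/(4π)) = -0.18022375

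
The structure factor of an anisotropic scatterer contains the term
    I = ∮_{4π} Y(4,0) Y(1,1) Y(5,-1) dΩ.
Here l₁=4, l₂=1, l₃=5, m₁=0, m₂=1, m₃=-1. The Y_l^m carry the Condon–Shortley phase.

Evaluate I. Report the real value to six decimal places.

Checks pass: Σm=0; 10 even; l₃=5∈[3,5].
(2·4+1)(2·1+1)(2·5+1) = 297
Δ: 0! 8! 2! / 11! → 1/495
sum: t=0:+1/576 = 1/576
3j²(4 1 5; 0 0 0) = Δ·Π!·Σ² = 5/99  (sign -1)
sum: t=0:+1/1152 = 1/1152
3j²(4 1 5; 0 1 -1) = Δ·Π!·Σ² = 1/33  (sign +1)
combine: 4πI² = 297·5/99·1/33 = 5/11
take √, sign -1: I = -0.19018827

-0.190188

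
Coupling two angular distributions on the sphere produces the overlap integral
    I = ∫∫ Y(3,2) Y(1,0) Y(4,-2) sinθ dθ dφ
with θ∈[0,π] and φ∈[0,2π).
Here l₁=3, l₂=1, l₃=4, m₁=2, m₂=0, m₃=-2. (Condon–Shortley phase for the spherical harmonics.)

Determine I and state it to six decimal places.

0.213244

Rules hold: Σm=0, L=8 even, 2≤4≤4.
N = 7·3·9 = 189
Δ = 0!·6!·2!/9! = 1/252
Racah Σ t=0..0: t=0:+1/36 = 1/36
⇒ 3j(3 1 4; 0 0 0)² = 4/63, sgn +1
Racah Σ t=0..0: t=0:+1/120 = 1/120
⇒ 3j(3 1 4; 2 0 -2)² = 1/21, sgn +1
4πI² = N·(3j₀)²·(3jₘ)² = 4/7
I = +1·√(0.571429/4π) = 0.21324362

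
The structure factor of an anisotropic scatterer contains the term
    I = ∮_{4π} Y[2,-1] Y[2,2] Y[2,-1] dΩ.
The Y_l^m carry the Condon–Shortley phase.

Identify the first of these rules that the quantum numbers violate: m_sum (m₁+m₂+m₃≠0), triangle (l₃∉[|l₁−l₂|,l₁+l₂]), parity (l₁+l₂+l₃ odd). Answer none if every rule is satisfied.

none

m₁+m₂+m₃ = -1 + 2 − 1 = 0  ✓
triangle: |2−2|=0 ≤ l₃=2 ≤ 2+2=4  ✓
parity: l₁+l₂+l₃ = 6 is even  ✓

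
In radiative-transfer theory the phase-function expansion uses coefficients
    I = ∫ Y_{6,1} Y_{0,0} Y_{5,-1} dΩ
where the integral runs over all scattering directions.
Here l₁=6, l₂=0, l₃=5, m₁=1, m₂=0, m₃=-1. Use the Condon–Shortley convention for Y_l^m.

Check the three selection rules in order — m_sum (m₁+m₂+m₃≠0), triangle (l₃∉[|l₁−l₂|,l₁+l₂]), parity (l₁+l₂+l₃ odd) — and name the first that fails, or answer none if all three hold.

triangle

Σmᵢ = 0  ✓
l₃∈[|l₁−l₂|,l₁+l₂]=[6,6], have l₃=5  ✗
Σlᵢ = 11 ⇒ odd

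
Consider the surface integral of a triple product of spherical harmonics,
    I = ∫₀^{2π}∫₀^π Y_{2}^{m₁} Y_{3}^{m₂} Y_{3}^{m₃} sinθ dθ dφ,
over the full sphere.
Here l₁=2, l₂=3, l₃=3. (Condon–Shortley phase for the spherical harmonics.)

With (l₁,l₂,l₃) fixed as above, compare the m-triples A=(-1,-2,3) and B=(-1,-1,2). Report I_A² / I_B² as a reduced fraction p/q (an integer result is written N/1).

5/3

l's match ⇒ only the (l;m) 3-j factors differ between A and B.
A: triangle coeff Δ(2,3,3) = 1/3780; Σ_t [1,1]: t=1:−1/48 = -1/48; (3j)²=5/84 [(2 3 3; -1 -2 3)], sign=-1
B: triangle coeff Δ(2,3,3) = 1/3780; Σ_t [1,2]: t=1:−1/12 t=2:+1/48 = -1/16; (3j)²=1/28 [(2 3 3; -1 -1 2)], sign=+1
I_A²/I_B² = (5/84)/(1/28) = 5/3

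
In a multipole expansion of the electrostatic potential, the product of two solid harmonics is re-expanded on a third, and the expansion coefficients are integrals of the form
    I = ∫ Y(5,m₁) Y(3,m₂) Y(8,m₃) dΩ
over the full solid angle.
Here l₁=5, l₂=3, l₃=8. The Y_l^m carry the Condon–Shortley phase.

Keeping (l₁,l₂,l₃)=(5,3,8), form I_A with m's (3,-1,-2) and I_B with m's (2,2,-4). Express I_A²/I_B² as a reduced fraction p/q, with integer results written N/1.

Shared (l₁,l₂,l₃)=(5,3,8): N and (l;000)² cancel in I_A²/I_B².
A: Δ = 0!·10!·6!/17! = 1/136136; Racah Σ t=0..0: t=0:+1/3870720 = 1/3870720; ⇒ 3j(5 3 8; 3 -1 -2)² = 675/136136, sgn +1
B: Δ = 0!·10!·6!/17! = 1/136136; Racah Σ t=0..0: t=0:+1/3628800 = 1/3628800; ⇒ 3j(5 3 8; 2 2 -4)² = 36/1547, sgn +1
I_A²/I_B² = (675/136136)/(36/1547) = 75/352

75/352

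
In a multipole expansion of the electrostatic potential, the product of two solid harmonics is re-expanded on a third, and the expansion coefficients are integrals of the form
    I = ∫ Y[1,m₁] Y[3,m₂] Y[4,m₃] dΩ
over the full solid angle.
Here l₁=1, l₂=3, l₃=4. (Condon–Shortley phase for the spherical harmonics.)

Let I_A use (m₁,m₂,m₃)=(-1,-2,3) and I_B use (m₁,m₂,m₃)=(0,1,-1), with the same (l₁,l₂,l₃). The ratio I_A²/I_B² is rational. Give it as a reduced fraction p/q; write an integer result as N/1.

Same 1,3,4: normalisation and zero-m 3j drop out of the ratio.
A: Δ: 0! 2! 6! / 9! → 1/252; sum: t=0:+1/240 = 1/240; 3j²(1 3 4; -1 -2 3) = Δ·Π!·Σ² = 1/12  (sign -1)
B: Δ: 0! 2! 6! / 9! → 1/252; sum: t=0:+1/48 = 1/48; 3j²(1 3 4; 0 1 -1) = Δ·Π!·Σ² = 5/84  (sign -1)
I_A²/I_B² = (1/12)/(5/84) = 7/5

7/5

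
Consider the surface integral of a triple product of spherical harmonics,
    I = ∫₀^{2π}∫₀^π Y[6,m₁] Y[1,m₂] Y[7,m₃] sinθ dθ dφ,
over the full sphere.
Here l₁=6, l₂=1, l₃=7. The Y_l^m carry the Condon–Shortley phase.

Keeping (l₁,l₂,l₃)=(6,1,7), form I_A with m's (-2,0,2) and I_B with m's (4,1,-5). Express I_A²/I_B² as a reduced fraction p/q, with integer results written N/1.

Shared (l₁,l₂,l₃)=(6,1,7): N and (l;000)² cancel in I_A²/I_B².
A: Δ = 0!·12!·2!/15! = 1/1365; Racah Σ t=0..0: t=0:+1/967680 = 1/967680; ⇒ 3j(6 1 7; -2 0 2)² = 3/91, sgn -1
B: Δ = 0!·12!·2!/15! = 1/1365; Racah Σ t=0..0: t=0:+1/14515200 = 1/14515200; ⇒ 3j(6 1 7; 4 1 -5)² = 22/455, sgn +1
I_A²/I_B² = (3/91)/(22/455) = 15/22

15/22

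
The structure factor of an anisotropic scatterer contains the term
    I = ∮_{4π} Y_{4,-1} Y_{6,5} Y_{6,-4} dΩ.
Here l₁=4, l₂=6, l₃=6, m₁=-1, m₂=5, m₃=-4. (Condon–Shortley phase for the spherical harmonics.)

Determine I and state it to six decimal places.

0.047465

Checks pass: Σm=0; 16 even; l₃=6∈[2,10].
(2·4+1)(2·6+1)(2·6+1) = 1521
Δ: 4! 4! 8! / 17! → 1/15315300
sum: t=0:+1/829440 t=1:−1/25920 t=2:+1/9216 t=3:−1/25920 t=4:+1/829440 = 7/207360
3j²(4 6 6; 0 0 0) = Δ·Π!·Σ² = 28/2431  (sign +1)
sum: t=3:−1/967680 t=4:+1/725760 = 1/2903040
3j²(4 6 6; -1 5 -4) = Δ·Π!·Σ² = 5/3094  (sign +1)
combine: 4πI² = 1521·28/2431·5/3094 = 90/3179
take √, sign +1: I = 0.04746473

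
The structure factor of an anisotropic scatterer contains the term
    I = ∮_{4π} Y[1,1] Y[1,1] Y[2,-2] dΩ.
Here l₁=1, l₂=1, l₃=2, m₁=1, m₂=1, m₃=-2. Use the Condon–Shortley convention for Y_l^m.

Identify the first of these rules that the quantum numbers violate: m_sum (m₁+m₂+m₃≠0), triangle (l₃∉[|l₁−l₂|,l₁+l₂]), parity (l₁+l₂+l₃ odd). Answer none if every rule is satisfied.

Σmᵢ = 0  ✓
l₃∈[|l₁−l₂|,l₁+l₂]=[0,2], have l₃=2  ✓
Σlᵢ = 4 ⇒ even  ✓

none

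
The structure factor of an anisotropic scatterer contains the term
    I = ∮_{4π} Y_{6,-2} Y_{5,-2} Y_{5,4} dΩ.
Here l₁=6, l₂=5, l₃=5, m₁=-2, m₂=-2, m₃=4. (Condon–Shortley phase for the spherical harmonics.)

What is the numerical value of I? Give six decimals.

0.108910

Rules hold: Σm=0, L=16 even, 1≤5≤11.
N = 13·11·11 = 1573
Δ = 6!·6!·4!/17! = 1/28588560
Racah Σ t=1..5: t=1:−1/345600 t=2:+1/13824 t=3:−1/5184 t=4:+1/13824 t=5:−1/345600 = -7/129600
⇒ 3j(6 5 5; 0 0 0)² = 80/7293, sgn +1
Racah Σ t=2..3: t=2:+1/207360 t=3:−1/103680 = -1/207360
⇒ 3j(6 5 5; -2 -2 4)² = 21/2431, sgn +1
4πI² = N·(3j₀)²·(3jₘ)² = 560/3757
I = +1·√(0.149055/4π) = 0.10891018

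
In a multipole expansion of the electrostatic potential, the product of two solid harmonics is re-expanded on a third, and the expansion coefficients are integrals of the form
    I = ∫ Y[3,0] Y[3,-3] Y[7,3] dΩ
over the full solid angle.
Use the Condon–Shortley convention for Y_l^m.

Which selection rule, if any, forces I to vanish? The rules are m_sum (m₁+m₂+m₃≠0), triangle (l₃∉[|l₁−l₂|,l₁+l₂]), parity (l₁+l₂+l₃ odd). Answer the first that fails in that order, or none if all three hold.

triangle

Σmᵢ = 0  ✓
l₃∈[|l₁−l₂|,l₁+l₂]=[0,6], have l₃=7  ✗
Σlᵢ = 13 ⇒ odd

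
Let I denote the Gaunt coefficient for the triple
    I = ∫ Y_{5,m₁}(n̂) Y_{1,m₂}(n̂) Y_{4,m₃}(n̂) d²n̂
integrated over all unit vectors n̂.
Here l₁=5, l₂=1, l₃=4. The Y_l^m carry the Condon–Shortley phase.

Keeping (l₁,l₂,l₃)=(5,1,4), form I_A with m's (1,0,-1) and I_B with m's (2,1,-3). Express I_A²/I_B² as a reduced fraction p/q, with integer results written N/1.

l's match ⇒ only the (l;m) 3-j factors differ between A and B.
A: triangle coeff Δ(5,1,4) = 1/495; Σ_t [1,1]: t=1:−1/720 = -1/720; (3j)²=8/165 [(5 1 4; 1 0 -1)], sign=+1
B: triangle coeff Δ(5,1,4) = 1/495; Σ_t [2,2]: t=2:+1/10080 = 1/10080; (3j)²=1/165 [(5 1 4; 2 1 -3)], sign=-1
I_A²/I_B² = (8/165)/(1/165) = 8/1

8/1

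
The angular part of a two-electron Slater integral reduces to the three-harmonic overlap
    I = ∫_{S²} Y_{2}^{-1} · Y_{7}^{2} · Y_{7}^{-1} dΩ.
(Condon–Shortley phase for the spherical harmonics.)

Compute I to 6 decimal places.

m-sum 0 ✓  L=16 even ✓  5≤7≤9 ✓
Π(2lᵢ+1) = 5×15×15 = 1125
triangle coeff Δ(2,7,7) = 1/185640
Σ_t [0,2]: t=0:+1/2419200 t=1:−1/518400 t=2:+1/2419200 = -1/907200
(3j)²=56/3315 [(2 7 7; 0 0 0)], sign=+1
Σ_t [1,2]: t=1:−1/1935360 t=2:+1/1209600 = 1/3225600
(3j)²=243/61880 [(2 7 7; -1 2 -1)], sign=+1
⇒ 4πI² = 3645/48841
I = (+1)√(3645/48841/(4π)) = 0.07706400

0.077064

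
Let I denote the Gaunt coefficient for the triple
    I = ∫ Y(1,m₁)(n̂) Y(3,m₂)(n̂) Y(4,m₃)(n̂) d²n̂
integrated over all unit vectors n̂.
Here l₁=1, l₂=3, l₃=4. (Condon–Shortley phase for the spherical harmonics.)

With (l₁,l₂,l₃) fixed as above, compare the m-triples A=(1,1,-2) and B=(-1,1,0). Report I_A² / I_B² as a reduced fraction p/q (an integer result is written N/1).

5/2

l's match ⇒ only the (l;m) 3-j factors differ between A and B.
A: triangle coeff Δ(1,3,4) = 1/252; Σ_t [0,0]: t=0:+1/96 = 1/96; (3j)²=5/84 [(1 3 4; 1 1 -2)], sign=+1
B: triangle coeff Δ(1,3,4) = 1/252; Σ_t [0,0]: t=0:+1/96 = 1/96; (3j)²=1/42 [(1 3 4; -1 1 0)], sign=+1
I_A²/I_B² = (5/84)/(1/42) = 5/2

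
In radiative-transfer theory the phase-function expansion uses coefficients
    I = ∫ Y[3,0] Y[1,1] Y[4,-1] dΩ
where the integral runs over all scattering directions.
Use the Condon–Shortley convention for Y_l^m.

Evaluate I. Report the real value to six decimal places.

m-sum 0 ✓  L=8 even ✓  2≤4≤4 ✓
Π(2lᵢ+1) = 7×3×9 = 189
triangle coeff Δ(3,1,4) = 1/252
Σ_t [0,0]: t=0:+1/36 = 1/36
(3j)²=4/63 [(3 1 4; 0 0 0)], sign=+1
Σ_t [0,0]: t=0:+1/72 = 1/72
(3j)²=5/126 [(3 1 4; 0 1 -1)], sign=-1
⇒ 4πI² = 10/21
I = (-1)√(10/21/(4π)) = -0.19466390

-0.194664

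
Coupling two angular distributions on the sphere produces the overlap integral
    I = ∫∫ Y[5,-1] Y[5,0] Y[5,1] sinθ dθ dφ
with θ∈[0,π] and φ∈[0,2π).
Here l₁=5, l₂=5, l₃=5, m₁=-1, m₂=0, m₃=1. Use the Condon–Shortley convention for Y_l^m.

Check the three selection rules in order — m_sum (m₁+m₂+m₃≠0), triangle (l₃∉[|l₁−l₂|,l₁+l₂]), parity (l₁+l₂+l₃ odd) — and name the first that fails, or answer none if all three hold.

parity

m₁+m₂+m₃ = -1 + 0 + 1 = 0  ✓
triangle: |5−5|=0 ≤ l₃=5 ≤ 5+5=10  ✓
parity: l₁+l₂+l₃ = 15 is odd  ✗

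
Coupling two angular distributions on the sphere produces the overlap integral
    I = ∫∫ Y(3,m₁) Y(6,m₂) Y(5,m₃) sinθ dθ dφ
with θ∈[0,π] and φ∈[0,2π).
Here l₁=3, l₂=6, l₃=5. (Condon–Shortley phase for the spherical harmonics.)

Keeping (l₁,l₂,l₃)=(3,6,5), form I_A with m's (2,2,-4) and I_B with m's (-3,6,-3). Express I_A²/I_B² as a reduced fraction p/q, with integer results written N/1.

Shared (l₁,l₂,l₃)=(3,6,5): N and (l;000)² cancel in I_A²/I_B².
A: Δ = 4!·2!·8!/15! = 1/675675; Racah Σ t=0..1: t=0:+1/967680 t=1:−1/60480 = -1/64512; ⇒ 3j(3 6 5; 2 2 -4)² = 15/1001, sgn +1
B: Δ = 4!·2!·8!/15! = 1/675675; Racah Σ t=4..4: t=4:+1/1935360 = 1/1935360; ⇒ 3j(3 6 5; -3 6 -3)² = 1/91, sgn +1
I_A²/I_B² = (15/1001)/(1/91) = 15/11

15/11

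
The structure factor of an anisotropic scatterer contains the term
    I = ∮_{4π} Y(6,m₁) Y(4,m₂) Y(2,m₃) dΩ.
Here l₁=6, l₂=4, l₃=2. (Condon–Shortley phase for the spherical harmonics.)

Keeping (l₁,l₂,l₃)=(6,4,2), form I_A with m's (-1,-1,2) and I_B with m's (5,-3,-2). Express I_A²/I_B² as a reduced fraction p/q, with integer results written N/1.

Shared (l₁,l₂,l₃)=(6,4,2): N and (l;000)² cancel in I_A²/I_B².
A: Δ = 8!·4!·0!/13! = 1/6435; Racah Σ t=3..3: t=3:−1/17280 = -1/17280; ⇒ 3j(6 4 2; -1 -1 2)² = 7/1287, sgn -1
B: Δ = 8!·4!·0!/13! = 1/6435; Racah Σ t=1..1: t=1:−1/120960 = -1/120960; ⇒ 3j(6 4 2; 5 -3 -2)² = 2/39, sgn -1
I_A²/I_B² = (7/1287)/(2/39) = 7/66

7/66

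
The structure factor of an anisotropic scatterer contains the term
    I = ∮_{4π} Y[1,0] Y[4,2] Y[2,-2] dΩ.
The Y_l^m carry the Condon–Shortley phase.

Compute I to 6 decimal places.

|1−4|≤2≤1+4 violated ⇒ I = 0

0.000000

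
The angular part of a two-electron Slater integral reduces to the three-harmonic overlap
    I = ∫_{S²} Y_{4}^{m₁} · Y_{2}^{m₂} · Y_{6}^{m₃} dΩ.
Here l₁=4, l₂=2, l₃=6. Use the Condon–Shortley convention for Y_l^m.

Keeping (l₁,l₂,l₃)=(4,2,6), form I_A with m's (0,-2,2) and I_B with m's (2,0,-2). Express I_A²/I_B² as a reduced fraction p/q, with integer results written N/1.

Shared (l₁,l₂,l₃)=(4,2,6): N and (l;000)² cancel in I_A²/I_B².
A: Δ = 0!·8!·4!/13! = 1/6435; Racah Σ t=0..0: t=0:+1/13824 = 1/13824; ⇒ 3j(4 2 6; 0 -2 2)² = 14/1287, sgn +1
B: Δ = 0!·8!·4!/13! = 1/6435; Racah Σ t=0..0: t=0:+1/5760 = 1/5760; ⇒ 3j(4 2 6; 2 0 -2)² = 56/2145, sgn +1
I_A²/I_B² = (14/1287)/(56/2145) = 5/12

5/12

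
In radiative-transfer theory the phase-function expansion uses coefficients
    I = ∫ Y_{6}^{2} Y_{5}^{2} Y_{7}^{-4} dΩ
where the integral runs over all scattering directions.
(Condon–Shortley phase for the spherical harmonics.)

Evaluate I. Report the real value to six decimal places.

0.116075

m-sum 0 ✓  L=18 even ✓  1≤7≤11 ✓
Π(2lᵢ+1) = 13×11×15 = 2145
triangle coeff Δ(6,5,7) = 1/174594420
Σ_t [0,4]: t=0:+1/4147200 t=1:−1/207360 t=2:+1/82944 t=3:−1/207360 t=4:+1/4147200 = 1/345600
(3j)²=420/46189 [(6 5 7; 0 0 0)], sign=-1
Σ_t [1,4]: t=1:−1/3110400 t=2:+1/691200 t=3:−1/1451520 t=4:+1/34836480 = 1/2150400
(3j)²=729/83980 [(6 5 7; 2 2 -4)], sign=-1
⇒ 4πI² = 229635/1356277
I = (+1)√(229635/1356277/(4π)) = 0.11607533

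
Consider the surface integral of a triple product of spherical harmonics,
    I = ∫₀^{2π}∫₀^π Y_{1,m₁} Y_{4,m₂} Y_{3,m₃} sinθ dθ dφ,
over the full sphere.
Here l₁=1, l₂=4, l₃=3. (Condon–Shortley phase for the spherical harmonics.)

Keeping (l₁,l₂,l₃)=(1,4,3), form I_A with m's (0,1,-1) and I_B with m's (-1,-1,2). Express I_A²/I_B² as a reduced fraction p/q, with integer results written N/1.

Same 1,4,3: normalisation and zero-m 3j drop out of the ratio.
A: Δ: 2! 0! 6! / 9! → 1/252; sum: t=1:−1/48 = -1/48; 3j²(1 4 3; 0 1 -1) = Δ·Π!·Σ² = 5/84  (sign -1)
B: Δ: 2! 0! 6! / 9! → 1/252; sum: t=2:+1/240 = 1/240; 3j²(1 4 3; -1 -1 2) = Δ·Π!·Σ² = 1/84  (sign -1)
I_A²/I_B² = (5/84)/(1/84) = 5/1

5/1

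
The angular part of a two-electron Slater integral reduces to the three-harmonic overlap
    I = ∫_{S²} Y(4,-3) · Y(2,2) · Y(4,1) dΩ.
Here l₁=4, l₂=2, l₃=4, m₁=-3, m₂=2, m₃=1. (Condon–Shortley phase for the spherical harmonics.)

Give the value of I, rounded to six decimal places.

Rules hold: Σm=0, L=10 even, 2≤4≤6.
N = 9·5·9 = 405
Δ = 2!·6!·2!/11! = 1/13860
Racah Σ t=0..2: t=0:+1/192 t=1:−1/36 t=2:+1/192 = -5/288
⇒ 3j(4 2 4; 0 0 0)² = 20/693, sgn -1
Racah Σ t=2..2: t=2:+1/480 = 1/480
⇒ 3j(4 2 4; -3 2 1)² = 3/110, sgn -1
4πI² = N·(3j₀)²·(3jₘ)² = 270/847
I = +1·√(0.318772/4π) = 0.15927046

0.159270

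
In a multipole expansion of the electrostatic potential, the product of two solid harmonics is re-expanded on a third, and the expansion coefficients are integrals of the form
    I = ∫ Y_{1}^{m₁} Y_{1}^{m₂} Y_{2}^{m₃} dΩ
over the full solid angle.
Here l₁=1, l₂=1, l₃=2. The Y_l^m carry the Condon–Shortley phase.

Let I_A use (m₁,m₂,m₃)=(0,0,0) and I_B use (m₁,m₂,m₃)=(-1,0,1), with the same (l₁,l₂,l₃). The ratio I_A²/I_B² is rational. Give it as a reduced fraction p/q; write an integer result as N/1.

4/3

Shared (l₁,l₂,l₃)=(1,1,2): N and (l;000)² cancel in I_A²/I_B².
A: Δ = 0!·2!·2!/5! = 1/30; Racah Σ t=0..0: t=0:+1/1 = 1/1; ⇒ 3j(1 1 2; 0 0 0)² = 2/15, sgn +1
B: Δ = 0!·2!·2!/5! = 1/30; Racah Σ t=0..0: t=0:+1/2 = 1/2; ⇒ 3j(1 1 2; -1 0 1)² = 1/10, sgn -1
I_A²/I_B² = (2/15)/(1/10) = 4/3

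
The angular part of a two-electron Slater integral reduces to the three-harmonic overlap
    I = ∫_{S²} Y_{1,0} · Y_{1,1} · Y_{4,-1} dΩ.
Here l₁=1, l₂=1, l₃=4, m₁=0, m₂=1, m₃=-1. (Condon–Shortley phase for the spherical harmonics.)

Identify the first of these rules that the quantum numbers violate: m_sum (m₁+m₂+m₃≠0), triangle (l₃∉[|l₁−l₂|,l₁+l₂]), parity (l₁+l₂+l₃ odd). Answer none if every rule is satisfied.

azimuthal sum: 0 + 1 − 1 = 0  ✓
0 ≤ 4 ≤ 2 (triangle on l)  ✗
L = 1 + 1 + 4 = 6 (even)

triangle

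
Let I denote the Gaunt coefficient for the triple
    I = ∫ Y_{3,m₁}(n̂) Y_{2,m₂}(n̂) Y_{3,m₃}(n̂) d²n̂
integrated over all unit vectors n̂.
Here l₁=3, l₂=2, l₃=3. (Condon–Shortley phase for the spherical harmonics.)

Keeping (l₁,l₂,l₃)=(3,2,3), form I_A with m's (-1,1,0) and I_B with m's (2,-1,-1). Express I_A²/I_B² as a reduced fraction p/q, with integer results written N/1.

Shared (l₁,l₂,l₃)=(3,2,3): N and (l;000)² cancel in I_A²/I_B².
A: Δ = 2!·4!·2!/9! = 1/3780; Racah Σ t=1..2: t=1:−1/12 t=2:+1/8 = 1/24; ⇒ 3j(3 2 3; -1 1 0)² = 1/210, sgn -1
B: Δ = 2!·4!·2!/9! = 1/3780; Racah Σ t=0..1: t=0:+1/12 t=1:−1/48 = 1/16; ⇒ 3j(3 2 3; 2 -1 -1)² = 1/28, sgn +1
I_A²/I_B² = (1/210)/(1/28) = 2/15

2/15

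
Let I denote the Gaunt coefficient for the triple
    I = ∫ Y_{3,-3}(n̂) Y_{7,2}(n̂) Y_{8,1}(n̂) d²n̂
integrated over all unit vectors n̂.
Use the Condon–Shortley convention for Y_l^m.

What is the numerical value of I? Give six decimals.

0.148075

Checks pass: Σm=0; 18 even; l₃=8∈[4,10].
(2·3+1)(2·7+1)(2·8+1) = 1785
Δ: 2! 4! 12! / 19! → 1/5290740
sum: t=0:+1/7257600 t=1:−1/2073600 t=2:+1/7257600 = -1/4838400
3j²(3 7 8; 0 0 0) = Δ·Π!·Σ² = 252/20995  (sign -1)
sum: t=2:+1/29030400 = 1/29030400
3j²(3 7 8; -3 2 1) = Δ·Π!·Σ² = 54/4199  (sign -1)
combine: 4πI² = 1785·252/20995·54/4199 = 285768/1037153
take √, sign +1: I = 0.14807456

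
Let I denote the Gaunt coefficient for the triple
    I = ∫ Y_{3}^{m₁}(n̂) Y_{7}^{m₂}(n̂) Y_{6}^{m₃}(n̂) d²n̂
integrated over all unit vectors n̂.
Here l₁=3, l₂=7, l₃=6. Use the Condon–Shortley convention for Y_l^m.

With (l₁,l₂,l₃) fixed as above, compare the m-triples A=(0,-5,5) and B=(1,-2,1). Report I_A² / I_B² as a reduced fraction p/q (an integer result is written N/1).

5929/3481

Same 3,7,6: normalisation and zero-m 3j drop out of the ratio.
A: Δ: 4! 2! 10! / 17! → 1/2042040; sum: t=1:−1/4354560 t=2:+1/14515200 = -1/6220800; 3j²(3 7 6; 0 -5 5) = Δ·Π!·Σ² = 77/4420  (sign +1)
B: Δ: 4! 2! 10! / 17! → 1/2042040; sum: t=0:+1/691200 t=1:−1/103680 t=2:+1/241920 = -59/14515200; 3j²(3 7 6; 1 -2 1) = Δ·Π!·Σ² = 3481/340340  (sign +1)
I_A²/I_B² = (77/4420)/(3481/340340) = 5929/3481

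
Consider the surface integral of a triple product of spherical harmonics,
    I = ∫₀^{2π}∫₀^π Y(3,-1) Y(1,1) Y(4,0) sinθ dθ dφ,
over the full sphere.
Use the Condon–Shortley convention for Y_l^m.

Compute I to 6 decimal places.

Rules hold: Σm=0, L=8 even, 2≤4≤4.
N = 7·3·9 = 189
Δ = 0!·6!·2!/9! = 1/252
Racah Σ t=0..0: t=0:+1/36 = 1/36
⇒ 3j(3 1 4; 0 0 0)² = 4/63, sgn +1
Racah Σ t=0..0: t=0:+1/96 = 1/96
⇒ 3j(3 1 4; -1 1 0)² = 1/42, sgn +1
4πI² = N·(3j₀)²·(3jₘ)² = 2/7
I = +1·√(0.285714/4π) = 0.15078601

0.150786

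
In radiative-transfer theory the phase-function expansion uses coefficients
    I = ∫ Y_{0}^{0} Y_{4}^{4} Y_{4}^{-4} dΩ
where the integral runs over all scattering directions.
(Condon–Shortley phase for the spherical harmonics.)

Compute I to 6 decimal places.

m-sum 0 ✓  L=8 even ✓  4≤4≤4 ✓
Π(2lᵢ+1) = 1×9×9 = 81
triangle coeff Δ(0,4,4) = 1/9
Σ_t [0,0]: t=0:+1/576 = 1/576
(3j)²=1/9 [(0 4 4; 0 0 0)], sign=+1
Σ_t [0,0]: t=0:+1/40320 = 1/40320
(3j)²=1/9 [(0 4 4; 0 4 -4)], sign=+1
⇒ 4πI² = 1/1
I = (+1)√(1/1/(4π)) = 0.28209479

0.282095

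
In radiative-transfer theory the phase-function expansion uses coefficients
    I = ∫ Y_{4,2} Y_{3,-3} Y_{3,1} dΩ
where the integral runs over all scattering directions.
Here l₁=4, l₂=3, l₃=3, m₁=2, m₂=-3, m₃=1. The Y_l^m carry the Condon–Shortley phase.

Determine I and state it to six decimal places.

Checks pass: Σm=0; 10 even; l₃=3∈[1,7].
(2·4+1)(2·3+1)(2·3+1) = 441
Δ: 4! 4! 2! / 11! → 1/34650
sum: t=1:−1/72 t=2:+1/16 t=3:−1/72 = 5/144
3j²(4 3 3; 0 0 0) = Δ·Π!·Σ² = 2/77  (sign -1)
sum: t=0:+1/192 = 1/192
3j²(4 3 3; 2 -3 1) = Δ·Π!·Σ² = 3/77  (sign +1)
combine: 4πI² = 441·2/77·3/77 = 54/121
take √, sign -1: I = -0.18845135

-0.188451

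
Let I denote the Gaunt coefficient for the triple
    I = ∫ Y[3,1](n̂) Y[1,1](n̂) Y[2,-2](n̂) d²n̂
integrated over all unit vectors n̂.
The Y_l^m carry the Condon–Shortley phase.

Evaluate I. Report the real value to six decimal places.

-0.082589

Rules hold: Σm=0, L=6 even, 2≤2≤4.
N = 7·3·5 = 105
Δ = 2!·4!·0!/7! = 1/105
Racah Σ t=1..1: t=1:−1/4 = -1/4
⇒ 3j(3 1 2; 0 0 0)² = 3/35, sgn -1
Racah Σ t=2..2: t=2:+1/48 = 1/48
⇒ 3j(3 1 2; 1 1 -2)² = 1/105, sgn +1
4πI² = N·(3j₀)²·(3jₘ)² = 3/35
I = -1·√(0.0857143/4π) = -0.08258890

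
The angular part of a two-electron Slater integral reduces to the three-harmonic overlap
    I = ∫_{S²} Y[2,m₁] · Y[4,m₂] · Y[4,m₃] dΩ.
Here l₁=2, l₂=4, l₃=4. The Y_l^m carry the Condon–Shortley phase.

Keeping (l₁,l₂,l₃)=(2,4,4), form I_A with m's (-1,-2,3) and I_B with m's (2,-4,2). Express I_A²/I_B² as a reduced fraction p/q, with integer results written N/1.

Shared (l₁,l₂,l₃)=(2,4,4): N and (l;000)² cancel in I_A²/I_B².
A: Δ = 2!·2!·6!/11! = 1/13860; Racah Σ t=1..2: t=1:−1/240 t=2:+1/1440 = -1/288; ⇒ 3j(2 4 4; -1 -2 3)² = 5/132, sgn +1
B: Δ = 2!·2!·6!/11! = 1/13860; Racah Σ t=0..0: t=0:+1/2880 = 1/2880; ⇒ 3j(2 4 4; 2 -4 2)² = 2/165, sgn +1
I_A²/I_B² = (5/132)/(2/165) = 25/8

25/8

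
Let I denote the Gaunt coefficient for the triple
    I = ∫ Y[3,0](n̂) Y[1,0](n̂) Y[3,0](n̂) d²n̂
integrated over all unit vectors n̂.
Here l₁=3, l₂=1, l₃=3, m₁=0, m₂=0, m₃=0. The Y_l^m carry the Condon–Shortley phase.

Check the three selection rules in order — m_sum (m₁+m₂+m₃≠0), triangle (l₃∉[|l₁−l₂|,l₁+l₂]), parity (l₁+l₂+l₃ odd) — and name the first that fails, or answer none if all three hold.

parity

m₁+m₂+m₃ = 0 + 0 + 0 = 0  ✓
triangle: |3−1|=2 ≤ l₃=3 ≤ 3+1=4  ✓
parity: l₁+l₂+l₃ = 7 is odd  ✗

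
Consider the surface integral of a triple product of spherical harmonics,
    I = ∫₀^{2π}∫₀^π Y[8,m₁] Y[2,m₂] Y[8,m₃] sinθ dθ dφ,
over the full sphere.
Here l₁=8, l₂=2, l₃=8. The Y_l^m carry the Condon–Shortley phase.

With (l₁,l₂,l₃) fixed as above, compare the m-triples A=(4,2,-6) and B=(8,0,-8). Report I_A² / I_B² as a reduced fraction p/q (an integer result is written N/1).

91/400

l's match ⇒ only the (l;m) 3-j factors differ between A and B.
A: triangle coeff Δ(8,2,8) = 1/348840; Σ_t [2,2]: t=2:+1/3832012800 = 1/3832012800; (3j)²=91/9690 [(8 2 8; 4 2 -6)], sign=+1
B: triangle coeff Δ(8,2,8) = 1/348840; Σ_t [0,0]: t=0:+1/348713164800 = 1/348713164800; (3j)²=40/969 [(8 2 8; 8 0 -8)], sign=+1
I_A²/I_B² = (91/9690)/(40/969) = 91/400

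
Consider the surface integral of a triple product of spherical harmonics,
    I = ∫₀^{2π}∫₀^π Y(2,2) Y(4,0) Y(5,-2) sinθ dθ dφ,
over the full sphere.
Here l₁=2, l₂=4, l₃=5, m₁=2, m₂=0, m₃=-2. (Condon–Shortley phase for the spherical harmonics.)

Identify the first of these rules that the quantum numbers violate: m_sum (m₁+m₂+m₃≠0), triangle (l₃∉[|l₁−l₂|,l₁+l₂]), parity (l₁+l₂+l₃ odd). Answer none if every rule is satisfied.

m₁+m₂+m₃ = 2 + 0 − 2 = 0  ✓
triangle: |2−4|=2 ≤ l₃=5 ≤ 2+4=6  ✓
parity: l₁+l₂+l₃ = 11 is odd  ✗

parity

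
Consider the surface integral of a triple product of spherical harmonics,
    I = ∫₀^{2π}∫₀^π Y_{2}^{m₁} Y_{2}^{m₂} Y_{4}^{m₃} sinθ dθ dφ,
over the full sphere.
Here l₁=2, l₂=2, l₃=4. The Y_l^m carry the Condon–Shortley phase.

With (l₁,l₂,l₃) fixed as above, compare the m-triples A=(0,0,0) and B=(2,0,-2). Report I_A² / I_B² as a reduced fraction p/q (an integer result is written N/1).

l's match ⇒ only the (l;m) 3-j factors differ between A and B.
A: triangle coeff Δ(2,2,4) = 1/630; Σ_t [0,0]: t=0:+1/16 = 1/16; (3j)²=2/35 [(2 2 4; 0 0 0)], sign=+1
B: triangle coeff Δ(2,2,4) = 1/630; Σ_t [0,0]: t=0:+1/96 = 1/96; (3j)²=1/42 [(2 2 4; 2 0 -2)], sign=+1
I_A²/I_B² = (2/35)/(1/42) = 12/5

12/5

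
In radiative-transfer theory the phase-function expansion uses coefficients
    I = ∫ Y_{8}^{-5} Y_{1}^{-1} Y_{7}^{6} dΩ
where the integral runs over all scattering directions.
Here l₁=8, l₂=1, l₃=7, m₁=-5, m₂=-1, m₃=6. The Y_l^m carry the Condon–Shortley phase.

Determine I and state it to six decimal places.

Checks pass: Σm=0; 16 even; l₃=7∈[7,9].
(2·8+1)(2·1+1)(2·7+1) = 765
Δ: 2! 14! 0! / 17! → 1/2040
sum: t=1:−1/25401600 = -1/25401600
3j²(8 1 7; 0 0 0) = Δ·Π!·Σ² = 8/255  (sign +1)
sum: t=0:+1/12454041600 = 1/12454041600
3j²(8 1 7; -5 -1 6) = Δ·Π!·Σ² = 1/680  (sign -1)
combine: 4πI² = 765·8/255·1/680 = 3/85
take √, sign -1: I = -0.05299638

-0.052996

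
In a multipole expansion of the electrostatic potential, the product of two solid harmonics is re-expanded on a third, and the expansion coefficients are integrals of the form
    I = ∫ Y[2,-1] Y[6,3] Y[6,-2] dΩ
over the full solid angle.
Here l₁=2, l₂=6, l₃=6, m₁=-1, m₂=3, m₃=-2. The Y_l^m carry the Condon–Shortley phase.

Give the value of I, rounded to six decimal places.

Rules hold: Σm=0, L=14 even, 4≤6≤8.
N = 5·13·13 = 845
Δ = 2!·2!·10!/15! = 1/90090
Racah Σ t=0..2: t=0:+1/69120 t=1:−1/14400 t=2:+1/69120 = -7/172800
⇒ 3j(2 6 6; 0 0 0)² = 14/715, sgn -1
Racah Σ t=1..2: t=1:−1/161280 t=2:+1/60480 = 1/96768
⇒ 3j(2 6 6; -1 3 -2)² = 15/1001, sgn +1
4πI² = N·(3j₀)²·(3jₘ)² = 30/121
I = -1·√(0.247934/4π) = -0.14046335

-0.140463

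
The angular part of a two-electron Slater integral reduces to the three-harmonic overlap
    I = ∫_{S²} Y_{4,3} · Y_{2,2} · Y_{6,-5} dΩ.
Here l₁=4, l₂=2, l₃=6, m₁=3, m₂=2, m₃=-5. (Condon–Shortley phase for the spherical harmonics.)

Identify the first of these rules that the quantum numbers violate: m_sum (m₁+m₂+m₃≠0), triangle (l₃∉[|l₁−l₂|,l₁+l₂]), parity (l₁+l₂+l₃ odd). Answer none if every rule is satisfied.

none

m₁+m₂+m₃ = 3 + 2 − 5 = 0  ✓
triangle: |4−2|=2 ≤ l₃=6 ≤ 4+2=6  ✓
parity: l₁+l₂+l₃ = 12 is even  ✓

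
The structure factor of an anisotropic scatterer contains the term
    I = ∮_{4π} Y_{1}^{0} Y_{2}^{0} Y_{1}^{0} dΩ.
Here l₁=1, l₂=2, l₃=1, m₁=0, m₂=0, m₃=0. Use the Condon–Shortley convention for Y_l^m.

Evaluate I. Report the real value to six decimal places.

0.252313

m-sum 0 ✓  L=4 even ✓  1≤1≤3 ✓
Π(2lᵢ+1) = 3×5×3 = 45
triangle coeff Δ(1,2,1) = 1/30
Σ_t [1,1]: t=1:−1/1 = -1/1
(3j)²=2/15 [(1 2 1; 0 0 0)], sign=+1
(m-triple is (0,0,0) — same symbol as above.)
⇒ 4πI² = 4/5
I = (+1)√(4/5/(4π)) = 0.25231325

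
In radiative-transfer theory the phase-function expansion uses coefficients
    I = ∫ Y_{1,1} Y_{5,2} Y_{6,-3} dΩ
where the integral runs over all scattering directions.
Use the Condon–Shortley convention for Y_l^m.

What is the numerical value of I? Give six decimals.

-0.245154

Checks pass: Σm=0; 12 even; l₃=6∈[4,6].
(2·1+1)(2·5+1)(2·6+1) = 429
Δ: 0! 2! 10! / 13! → 1/858
sum: t=0:+1/14400 = 1/14400
3j²(1 5 6; 0 0 0) = Δ·Π!·Σ² = 6/143  (sign +1)
sum: t=0:+1/60480 = 1/60480
3j²(1 5 6; 1 2 -3) = Δ·Π!·Σ² = 6/143  (sign -1)
combine: 4πI² = 429·6/143·6/143 = 108/143
take √, sign -1: I = -0.24515397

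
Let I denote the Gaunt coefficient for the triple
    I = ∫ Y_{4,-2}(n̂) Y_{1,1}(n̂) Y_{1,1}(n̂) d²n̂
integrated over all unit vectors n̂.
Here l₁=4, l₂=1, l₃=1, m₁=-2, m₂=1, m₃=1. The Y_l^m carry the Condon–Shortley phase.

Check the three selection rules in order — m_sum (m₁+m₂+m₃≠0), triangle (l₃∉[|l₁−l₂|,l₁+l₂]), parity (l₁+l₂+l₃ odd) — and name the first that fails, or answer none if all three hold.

Σmᵢ = 0  ✓
l₃∈[|l₁−l₂|,l₁+l₂]=[3,5], have l₃=1  ✗
Σlᵢ = 6 ⇒ even

triangle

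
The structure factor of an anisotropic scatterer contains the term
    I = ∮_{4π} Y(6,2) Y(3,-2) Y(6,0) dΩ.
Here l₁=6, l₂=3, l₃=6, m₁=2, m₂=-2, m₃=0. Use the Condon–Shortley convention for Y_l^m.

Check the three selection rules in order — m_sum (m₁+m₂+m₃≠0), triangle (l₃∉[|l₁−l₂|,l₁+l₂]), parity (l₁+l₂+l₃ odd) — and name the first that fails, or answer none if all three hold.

parity

azimuthal sum: 2 − 2 + 0 = 0  ✓
3 ≤ 6 ≤ 9 (triangle on l)  ✓
L = 6 + 3 + 6 = 15 (odd)  ✗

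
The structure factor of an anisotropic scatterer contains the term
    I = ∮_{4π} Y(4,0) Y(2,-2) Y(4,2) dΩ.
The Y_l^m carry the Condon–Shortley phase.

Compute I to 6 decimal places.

Rules hold: Σm=0, L=10 even, 2≤4≤6.
N = 9·5·9 = 405
Δ = 2!·6!·2!/11! = 1/13860
Racah Σ t=0..2: t=0:+1/192 t=1:−1/36 t=2:+1/192 = -5/288
⇒ 3j(4 2 4; 0 0 0)² = 20/693, sgn -1
Racah Σ t=0..0: t=0:+1/192 = 1/192
⇒ 3j(4 2 4; 0 -2 2)² = 3/77, sgn +1
4πI² = N·(3j₀)²·(3jₘ)² = 2700/5929
I = -1·√(0.455389/4π) = -0.19036462

-0.190365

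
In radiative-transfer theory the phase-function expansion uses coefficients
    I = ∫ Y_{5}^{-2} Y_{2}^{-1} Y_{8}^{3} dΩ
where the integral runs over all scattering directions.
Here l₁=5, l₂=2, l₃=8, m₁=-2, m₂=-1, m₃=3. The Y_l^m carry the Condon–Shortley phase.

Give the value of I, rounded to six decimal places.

l₃=8 ∉ [3,7] — triangle fails ⇒ I = 0

0.000000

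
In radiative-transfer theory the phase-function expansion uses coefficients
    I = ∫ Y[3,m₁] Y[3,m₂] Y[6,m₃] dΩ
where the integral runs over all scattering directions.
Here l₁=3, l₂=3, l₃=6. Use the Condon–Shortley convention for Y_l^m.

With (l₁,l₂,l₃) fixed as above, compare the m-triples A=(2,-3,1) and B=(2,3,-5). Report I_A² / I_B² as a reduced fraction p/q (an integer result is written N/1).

1/66

Same 3,3,6: normalisation and zero-m 3j drop out of the ratio.
A: Δ: 0! 6! 6! / 13! → 1/12012; sum: t=0:+1/86400 = 1/86400; 3j²(3 3 6; 2 -3 1) = Δ·Π!·Σ² = 1/1716  (sign -1)
B: Δ: 0! 6! 6! / 13! → 1/12012; sum: t=0:+1/86400 = 1/86400; 3j²(3 3 6; 2 3 -5) = Δ·Π!·Σ² = 1/26  (sign -1)
I_A²/I_B² = (1/1716)/(1/26) = 1/66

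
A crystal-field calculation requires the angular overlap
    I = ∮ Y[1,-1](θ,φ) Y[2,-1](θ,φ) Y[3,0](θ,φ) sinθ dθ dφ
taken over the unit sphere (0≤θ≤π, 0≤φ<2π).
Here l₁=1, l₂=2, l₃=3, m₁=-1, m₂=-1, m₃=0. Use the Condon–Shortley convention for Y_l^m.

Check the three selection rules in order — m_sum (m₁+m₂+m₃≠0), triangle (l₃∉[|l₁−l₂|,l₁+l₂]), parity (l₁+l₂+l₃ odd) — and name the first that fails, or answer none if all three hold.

Σmᵢ = -2  ✗
l₃∈[|l₁−l₂|,l₁+l₂]=[1,3], have l₃=3
Σlᵢ = 6 ⇒ even

m_sum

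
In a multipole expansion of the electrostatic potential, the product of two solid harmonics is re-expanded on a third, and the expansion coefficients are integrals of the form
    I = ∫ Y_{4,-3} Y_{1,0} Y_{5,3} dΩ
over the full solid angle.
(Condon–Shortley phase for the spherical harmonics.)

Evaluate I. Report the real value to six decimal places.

-0.196426

Rules hold: Σm=0, L=10 even, 3≤5≤5.
N = 9·3·11 = 297
Δ = 0!·8!·2!/11! = 1/495
Racah Σ t=0..0: t=0:+1/576 = 1/576
⇒ 3j(4 1 5; 0 0 0)² = 5/99, sgn -1
Racah Σ t=0..0: t=0:+1/5040 = 1/5040
⇒ 3j(4 1 5; -3 0 3)² = 16/495, sgn +1
4πI² = N·(3j₀)²·(3jₘ)² = 16/33
I = -1·√(0.484848/4π) = -0.19642560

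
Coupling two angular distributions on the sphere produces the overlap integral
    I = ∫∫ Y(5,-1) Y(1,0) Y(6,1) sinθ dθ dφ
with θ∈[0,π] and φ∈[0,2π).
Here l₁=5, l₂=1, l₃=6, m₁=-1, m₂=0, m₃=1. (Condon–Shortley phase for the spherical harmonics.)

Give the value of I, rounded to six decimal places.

Checks pass: Σm=0; 12 even; l₃=6∈[4,6].
(2·5+1)(2·1+1)(2·6+1) = 429
Δ: 0! 10! 2! / 13! → 1/858
sum: t=0:+1/14400 = 1/14400
3j²(5 1 6; 0 0 0) = Δ·Π!·Σ² = 6/143  (sign +1)
sum: t=0:+1/17280 = 1/17280
3j²(5 1 6; -1 0 1) = Δ·Π!·Σ² = 35/858  (sign -1)
combine: 4πI² = 429·6/143·35/858 = 105/143
take √, sign -1: I = -0.24172507

-0.241725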